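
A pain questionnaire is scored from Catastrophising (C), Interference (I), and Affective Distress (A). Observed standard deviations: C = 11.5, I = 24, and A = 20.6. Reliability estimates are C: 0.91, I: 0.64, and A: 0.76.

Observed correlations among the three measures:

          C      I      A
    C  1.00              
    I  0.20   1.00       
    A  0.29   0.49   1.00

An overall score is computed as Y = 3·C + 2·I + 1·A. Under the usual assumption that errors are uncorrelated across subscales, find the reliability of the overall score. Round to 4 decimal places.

Var(Y) = 3²·11.5² + 2²·24² + 20.6² + 2·[6·11.5·24·0.20 + 3·11.5·20.6·0.29 + 2·24·20.6·0.49] = 3918.61 + 2043.63 = 5962.24.
Under uncorrelated errors the observed covariances equal the true-score covariances, so only the own-variance terms attenuate.
True-score variance = [3²·11.5²·0.91 + 2²·24²·0.64 + 20.6²·0.76] + 2043.63 = 2880.2 + 2043.63 = 4923.83.
Reliability = 4923.83 / 5962.24 = 0.8258.

0.8258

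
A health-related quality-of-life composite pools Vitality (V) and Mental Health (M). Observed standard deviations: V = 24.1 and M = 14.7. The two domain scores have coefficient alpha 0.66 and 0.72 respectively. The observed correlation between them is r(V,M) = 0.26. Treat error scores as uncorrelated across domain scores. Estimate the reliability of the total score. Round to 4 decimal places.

Var(V+M) = 24.1² + 14.7² + 2·[24.1·14.7·0.26] = 796.9 + 184.22 = 981.12.
Because errors are independent across components, Cov(Tᵢ,Tⱼ) = Cov(Xᵢ,Xⱼ); the off-diagonal part of the true-score variance is the same as above.
True-score variance = [24.1²·0.66 + 14.7²·0.72] + 184.22 = 538.919 + 184.22 = 723.14.
Reliability = 723.14 / 981.12 = 0.7371.

0.7371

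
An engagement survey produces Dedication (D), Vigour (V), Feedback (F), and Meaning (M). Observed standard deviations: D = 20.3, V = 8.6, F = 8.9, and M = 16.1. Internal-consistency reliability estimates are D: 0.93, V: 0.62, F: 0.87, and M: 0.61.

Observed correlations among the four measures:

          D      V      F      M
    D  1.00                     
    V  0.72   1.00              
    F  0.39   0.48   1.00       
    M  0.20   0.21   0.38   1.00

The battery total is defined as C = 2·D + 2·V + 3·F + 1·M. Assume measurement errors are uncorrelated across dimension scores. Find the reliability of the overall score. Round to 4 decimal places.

0.9287

Var(C) = 2²·20.3² + 2²·8.6² + 3²·8.9² + 16.1² + 2·[4·20.3·8.6·0.72 + 6·20.3·8.9·0.39 + 2·20.3·16.1·0.20 + 6·8.6·8.9·0.48 + 2·8.6·16.1·0.21 + 3·8.9·16.1·0.38] = 2916.3 + 2996.46 = 5912.76.
With uncorrelated errors the cross-covariances are all true-score covariance, so they carry over unchanged; only the diagonal terms shrink to ρᵢσᵢ².
True-score variance = [2²·20.3²·0.93 + 2²·8.6²·0.62 + 3²·8.9²·0.87 + 16.1²·0.61] + 2996.46 = 2494.73 + 2996.46 = 5491.19.
Reliability = 5491.19 / 5912.76 = 0.9287.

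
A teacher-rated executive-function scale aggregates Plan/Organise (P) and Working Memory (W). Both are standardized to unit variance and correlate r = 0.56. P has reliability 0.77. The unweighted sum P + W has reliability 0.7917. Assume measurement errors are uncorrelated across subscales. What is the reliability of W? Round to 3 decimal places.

0.580

Var(P+W) = 2 + 2·0.56 = 3.120.
True-score variance = ρ_P + ρ_W + 2·0.56, so 0.7917 = (0.77 + ρ_W + 1.12) / 3.120.
ρ_W = 0.7917·3.120 − 0.77 − 1.12 = 0.580.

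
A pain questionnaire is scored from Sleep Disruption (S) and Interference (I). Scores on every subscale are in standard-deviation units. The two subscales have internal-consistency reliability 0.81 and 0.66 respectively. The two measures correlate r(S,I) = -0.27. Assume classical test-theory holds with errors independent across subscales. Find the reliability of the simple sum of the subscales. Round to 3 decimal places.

0.637

Var(S+I) = 2 + 2·[(-0.27)] = 2 − 0.54 = 1.46.
Because errors are independent across components, Cov(Tᵢ,Tⱼ) = Cov(Xᵢ,Xⱼ); the off-diagonal part of the true-score variance is the same as above.
True-score variance = [0.81 + 0.66] − 0.54 = 1.47 − 0.54 = 0.93.
Reliability = 0.93 / 1.46 = 0.637.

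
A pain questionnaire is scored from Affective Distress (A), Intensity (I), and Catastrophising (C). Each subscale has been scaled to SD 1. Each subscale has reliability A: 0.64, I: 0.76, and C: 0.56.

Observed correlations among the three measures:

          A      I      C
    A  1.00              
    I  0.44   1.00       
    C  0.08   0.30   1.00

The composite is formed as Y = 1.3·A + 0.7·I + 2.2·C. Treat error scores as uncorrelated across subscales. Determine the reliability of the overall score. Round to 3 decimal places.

Var(Y) = 1.3² + 0.7² + 2.2² + 2·[0.91·0.44 + 2.86·0.08 + 1.54·0.30] = 7.02 + 2.1824 = 9.2024.
Because errors are independent across components, Cov(Tᵢ,Tⱼ) = Cov(Xᵢ,Xⱼ); the off-diagonal part of the true-score variance is the same as above.
True-score variance = [1.3²·0.64 + 0.7²·0.76 + 2.2²·0.56] + 2.1824 = 4.1644 + 2.1824 = 6.3468.
Reliability = 6.3468 / 9.2024 = 0.690.

0.690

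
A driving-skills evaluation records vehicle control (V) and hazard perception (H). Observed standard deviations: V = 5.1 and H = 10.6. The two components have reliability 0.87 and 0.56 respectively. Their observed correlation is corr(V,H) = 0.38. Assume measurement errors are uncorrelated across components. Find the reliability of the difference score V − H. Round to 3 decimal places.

Var(V−H) = 5.1² + 10.6² − 2·5.1·10.6·0.38 = 138.37 − 41.0856 = 97.2844.
Because errors are independent across components, Cov(Tᵢ,Tⱼ) = Cov(Xᵢ,Xⱼ); the off-diagonal part of the true-score variance is the same as above.
True-score variance = [5.1²·0.87 + 10.6²·0.56] − 41.0856 = 85.5503 − 41.0856 = 44.4647.
Reliability = 44.4647 / 97.2844 = 0.457.

0.457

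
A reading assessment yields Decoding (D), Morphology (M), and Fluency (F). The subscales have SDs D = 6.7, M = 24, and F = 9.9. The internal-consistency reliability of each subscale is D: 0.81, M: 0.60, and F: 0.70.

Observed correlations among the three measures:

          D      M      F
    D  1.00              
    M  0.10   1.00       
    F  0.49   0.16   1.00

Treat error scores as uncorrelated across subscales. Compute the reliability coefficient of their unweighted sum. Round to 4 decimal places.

0.6992

Var(D+M+F) = 6.7² + 24² + 9.9² + 2·[6.7·24·0.10 + 6.7·9.9·0.49 + 24·9.9·0.16] = 718.9 + 173.195 = 892.095.
Under uncorrelated errors the observed covariances equal the true-score covariances, so only the own-variance terms attenuate.
True-score variance = [6.7²·0.81 + 24²·0.60 + 9.9²·0.70] + 173.195 = 450.568 + 173.195 = 623.763.
Reliability = 623.763 / 892.095 = 0.6992.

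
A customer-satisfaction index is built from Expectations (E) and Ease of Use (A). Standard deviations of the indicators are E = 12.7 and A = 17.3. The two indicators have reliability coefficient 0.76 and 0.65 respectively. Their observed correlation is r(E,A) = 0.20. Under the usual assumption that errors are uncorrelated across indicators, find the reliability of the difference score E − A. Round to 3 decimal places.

Var(E−A) = 12.7² + 17.3² − 2·12.7·17.3·0.20 = 460.58 − 87.884 = 372.696.
Because errors are independent across components, Cov(Tᵢ,Tⱼ) = Cov(Xᵢ,Xⱼ); the off-diagonal part of the true-score variance is the same as above.
True-score variance = [12.7²·0.76 + 17.3²·0.65] − 87.884 = 317.119 − 87.884 = 229.235.
Reliability = 229.235 / 372.696 = 0.615.

0.615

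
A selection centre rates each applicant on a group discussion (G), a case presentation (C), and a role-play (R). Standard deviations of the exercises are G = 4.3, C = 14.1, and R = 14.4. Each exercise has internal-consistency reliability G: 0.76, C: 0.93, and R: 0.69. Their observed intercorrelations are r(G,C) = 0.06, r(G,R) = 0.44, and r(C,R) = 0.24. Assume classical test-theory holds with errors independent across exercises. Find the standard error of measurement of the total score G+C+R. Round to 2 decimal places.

9.09

Var(total) = 424.66 + 159.224 = 583.884.
True-score variance = 342.024 + 159.224 = 501.248, so reliability = 0.8585.
Error variance = 583.884 − 501.248 = 82.6359; SEM = √82.6359 = 9.09.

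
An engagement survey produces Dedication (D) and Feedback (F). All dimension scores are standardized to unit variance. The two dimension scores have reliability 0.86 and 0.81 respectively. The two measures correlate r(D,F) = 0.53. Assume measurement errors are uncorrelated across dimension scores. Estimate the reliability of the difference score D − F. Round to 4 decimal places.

0.6489

Var(D−F) = 1 + 1 − 2·0.53 = 2 − 1.06 = 0.94.
Because errors are independent across components, Cov(Tᵢ,Tⱼ) = Cov(Xᵢ,Xⱼ); the off-diagonal part of the true-score variance is the same as above.
True-score variance = [0.86 + 0.81] − 1.06 = 1.67 − 1.06 = 0.61.
Reliability = 0.61 / 0.94 = 0.6489.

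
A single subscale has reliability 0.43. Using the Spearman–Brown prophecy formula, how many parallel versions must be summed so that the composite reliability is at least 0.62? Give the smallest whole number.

k ≥ ρ*(1−ρ₁)/(ρ₁(1−ρ*)) = 0.62·0.57 / (0.43·0.38) = 2.163.
Smallest integer k = 3.

3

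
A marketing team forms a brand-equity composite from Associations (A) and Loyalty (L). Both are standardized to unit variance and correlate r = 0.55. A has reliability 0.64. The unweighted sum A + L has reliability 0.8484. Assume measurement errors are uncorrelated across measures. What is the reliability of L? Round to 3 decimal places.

Var(A+L) = 2 + 2·0.55 = 3.100.
True-score variance = ρ_A + ρ_L + 2·0.55, so 0.8484 = (0.64 + ρ_L + 1.10) / 3.100.
ρ_L = 0.8484·3.100 − 0.64 − 1.10 = 0.890.

0.890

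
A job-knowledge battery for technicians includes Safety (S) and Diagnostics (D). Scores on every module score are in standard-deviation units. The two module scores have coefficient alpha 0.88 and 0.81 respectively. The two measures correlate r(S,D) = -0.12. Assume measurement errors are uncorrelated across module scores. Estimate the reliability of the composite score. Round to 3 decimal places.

0.824

Var(S+D) = 2 + 2·[(-0.12)] = 2 − 0.24 = 1.76.
Under uncorrelated errors the observed covariances equal the true-score covariances, so only the own-variance terms attenuate.
True-score variance = [0.88 + 0.81] − 0.24 = 1.69 − 0.24 = 1.45.
Reliability = 1.45 / 1.76 = 0.824.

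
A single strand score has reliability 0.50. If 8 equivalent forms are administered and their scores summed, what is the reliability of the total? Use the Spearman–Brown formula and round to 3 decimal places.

ρ_k = kρ / (1 + (k−1)ρ) = 8·0.50 / (1 + 7·0.50) = 4.000 / 4.500 = 0.889.

0.889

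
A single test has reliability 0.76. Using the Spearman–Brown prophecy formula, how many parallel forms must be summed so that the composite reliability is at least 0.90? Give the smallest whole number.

3

k ≥ ρ*(1−ρ₁)/(ρ₁(1−ρ*)) = 0.90·0.24 / (0.76·0.10) = 2.842.
Smallest integer k = 3.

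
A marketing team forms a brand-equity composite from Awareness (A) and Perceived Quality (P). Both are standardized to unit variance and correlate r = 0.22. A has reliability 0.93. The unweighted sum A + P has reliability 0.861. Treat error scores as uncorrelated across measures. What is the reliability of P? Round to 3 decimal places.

Var(A+P) = 2 + 2·0.22 = 2.440.
True-score variance = ρ_A + ρ_P + 2·0.22, so 0.861 = (0.93 + ρ_P + 0.44) / 2.440.
ρ_P = 0.861·2.440 − 0.93 − 0.44 = 0.731.

0.731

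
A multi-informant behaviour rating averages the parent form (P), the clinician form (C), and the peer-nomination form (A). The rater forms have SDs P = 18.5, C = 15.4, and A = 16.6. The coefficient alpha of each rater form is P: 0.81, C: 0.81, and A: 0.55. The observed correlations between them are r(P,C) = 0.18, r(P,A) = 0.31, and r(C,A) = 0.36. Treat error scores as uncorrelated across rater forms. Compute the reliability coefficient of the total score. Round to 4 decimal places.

Var(P+C+A) = 18.5² + 15.4² + 16.6² + 2·[18.5·15.4·0.18 + 18.5·16.6·0.31 + 15.4·16.6·0.36] = 854.97 + 477.027 = 1332.
Because errors are independent across components, Cov(Tᵢ,Tⱼ) = Cov(Xᵢ,Xⱼ); the off-diagonal part of the true-score variance is the same as above.
True-score variance = [18.5²·0.81 + 15.4²·0.81 + 16.6²·0.55] + 477.027 = 620.88 + 477.027 = 1097.91.
Reliability = 1097.91 / 1332 = 0.8243.

0.8243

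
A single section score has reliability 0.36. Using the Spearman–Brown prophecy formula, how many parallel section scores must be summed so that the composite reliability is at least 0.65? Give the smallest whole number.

4

k ≥ ρ*(1−ρ₁)/(ρ₁(1−ρ*)) = 0.65·0.64 / (0.36·0.35) = 3.302.
Smallest integer k = 4.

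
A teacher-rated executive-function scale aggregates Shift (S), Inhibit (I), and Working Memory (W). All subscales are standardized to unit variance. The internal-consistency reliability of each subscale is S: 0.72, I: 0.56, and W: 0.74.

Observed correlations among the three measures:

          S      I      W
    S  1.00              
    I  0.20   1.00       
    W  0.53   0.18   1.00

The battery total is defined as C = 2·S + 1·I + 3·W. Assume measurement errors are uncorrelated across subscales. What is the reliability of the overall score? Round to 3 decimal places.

Var(C) = 2² + 1 + 3² + 2·[2·0.20 + 6·0.53 + 3·0.18] = 14 + 8.24 = 22.24.
Because errors are independent across components, Cov(Tᵢ,Tⱼ) = Cov(Xᵢ,Xⱼ); the off-diagonal part of the true-score variance is the same as above.
True-score variance = [2²·0.72 + 0.56 + 3²·0.74] + 8.24 = 10.1 + 8.24 = 18.34.
Reliability = 18.34 / 22.24 = 0.825.

0.825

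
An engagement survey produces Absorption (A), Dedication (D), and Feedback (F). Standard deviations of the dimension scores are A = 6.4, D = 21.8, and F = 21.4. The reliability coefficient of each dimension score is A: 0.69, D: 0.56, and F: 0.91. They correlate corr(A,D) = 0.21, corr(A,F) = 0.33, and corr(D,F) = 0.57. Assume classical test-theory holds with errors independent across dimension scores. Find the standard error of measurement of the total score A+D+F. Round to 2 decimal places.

Var(total) = 974.16 + 680.825 = 1654.98.
True-score variance = 711.14 + 680.825 = 1391.97, so reliability = 0.8411.
Error variance = 1654.98 − 1391.97 = 263.02; SEM = √263.02 = 16.22.

16.22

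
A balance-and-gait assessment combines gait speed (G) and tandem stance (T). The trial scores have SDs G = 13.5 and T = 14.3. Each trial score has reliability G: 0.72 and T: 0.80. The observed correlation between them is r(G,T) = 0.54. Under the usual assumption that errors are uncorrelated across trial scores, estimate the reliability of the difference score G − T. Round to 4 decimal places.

Var(G−T) = 13.5² + 14.3² − 2·13.5·14.3·0.54 = 386.74 − 208.494 = 178.246.
Because errors are independent across components, Cov(Tᵢ,Tⱼ) = Cov(Xᵢ,Xⱼ); the off-diagonal part of the true-score variance is the same as above.
True-score variance = [13.5²·0.72 + 14.3²·0.80] − 208.494 = 294.812 − 208.494 = 86.318.
Reliability = 86.318 / 178.246 = 0.4843.

0.4843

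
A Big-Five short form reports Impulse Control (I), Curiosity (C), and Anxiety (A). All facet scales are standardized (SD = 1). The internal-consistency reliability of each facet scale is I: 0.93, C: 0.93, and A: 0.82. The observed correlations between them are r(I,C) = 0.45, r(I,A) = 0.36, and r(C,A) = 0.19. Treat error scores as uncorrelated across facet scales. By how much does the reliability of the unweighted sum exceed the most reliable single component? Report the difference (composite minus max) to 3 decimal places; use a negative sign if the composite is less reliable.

0.006

Var(sum) = 3 + 2 = 5; true-score variance = 2.68 + 2 = 4.68; composite reliability = 0.9360.
Max component reliability = 0.9300.
Difference = 0.9360 − 0.9300 = 0.006.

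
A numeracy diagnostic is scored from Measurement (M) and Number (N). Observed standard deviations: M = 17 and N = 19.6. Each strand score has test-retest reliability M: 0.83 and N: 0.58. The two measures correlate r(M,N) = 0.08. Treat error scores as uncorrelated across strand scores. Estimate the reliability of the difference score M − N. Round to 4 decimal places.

0.6604

Var(M−N) = 17² + 19.6² − 2·17·19.6·0.08 = 673.16 − 53.312 = 619.848.
Because errors are independent across components, Cov(Tᵢ,Tⱼ) = Cov(Xᵢ,Xⱼ); the off-diagonal part of the true-score variance is the same as above.
True-score variance = [17²·0.83 + 19.6²·0.58] − 53.312 = 462.683 − 53.312 = 409.371.
Reliability = 409.371 / 619.848 = 0.6604.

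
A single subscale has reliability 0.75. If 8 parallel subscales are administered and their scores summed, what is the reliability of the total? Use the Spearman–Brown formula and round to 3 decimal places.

0.960

ρ_k = kρ / (1 + (k−1)ρ) = 8·0.75 / (1 + 7·0.75) = 6.000 / 6.250 = 0.960.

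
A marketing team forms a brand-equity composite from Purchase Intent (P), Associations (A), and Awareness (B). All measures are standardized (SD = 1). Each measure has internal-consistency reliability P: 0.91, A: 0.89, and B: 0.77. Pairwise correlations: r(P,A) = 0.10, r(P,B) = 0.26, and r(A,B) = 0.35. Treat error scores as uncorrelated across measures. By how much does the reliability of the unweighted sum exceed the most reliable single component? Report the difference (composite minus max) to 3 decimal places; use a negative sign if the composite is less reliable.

Var(sum) = 3 + 1.42 = 4.42; true-score variance = 2.57 + 1.42 = 3.99; composite reliability = 0.9027.
Max component reliability = 0.9100.
Difference = 0.9027 − 0.9100 = -0.007.

-0.007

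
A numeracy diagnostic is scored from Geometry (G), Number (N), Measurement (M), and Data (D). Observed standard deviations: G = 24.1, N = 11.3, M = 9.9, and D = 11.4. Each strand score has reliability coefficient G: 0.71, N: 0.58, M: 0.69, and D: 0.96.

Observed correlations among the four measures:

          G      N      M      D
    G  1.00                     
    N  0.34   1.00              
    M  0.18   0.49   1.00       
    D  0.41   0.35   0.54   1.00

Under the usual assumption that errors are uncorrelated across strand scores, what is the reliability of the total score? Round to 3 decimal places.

Var(G+N+M+D) = 24.1² + 11.3² + 9.9² + 11.4² + 2·[24.1·11.3·0.34 + 24.1·9.9·0.18 + 24.1·11.4·0.41 + 11.3·9.9·0.49 + 11.3·11.4·0.35 + 9.9·11.4·0.54] = 936.47 + 818.059 = 1754.53.
Because errors are independent across components, Cov(Tᵢ,Tⱼ) = Cov(Xᵢ,Xⱼ); the off-diagonal part of the true-score variance is the same as above.
True-score variance = [24.1²·0.71 + 11.3²·0.58 + 9.9²·0.69 + 11.4²·0.96] + 818.059 = 678.824 + 818.059 = 1496.88.
Reliability = 1496.88 / 1754.53 = 0.853.

0.853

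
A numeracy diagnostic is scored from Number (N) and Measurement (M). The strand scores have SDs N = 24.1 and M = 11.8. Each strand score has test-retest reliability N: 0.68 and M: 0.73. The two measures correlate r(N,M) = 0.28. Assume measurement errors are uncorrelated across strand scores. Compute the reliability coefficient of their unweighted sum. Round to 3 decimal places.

0.746

Var(N+M) = 24.1² + 11.8² + 2·[24.1·11.8·0.28] = 720.05 + 159.253 = 879.303.
With uncorrelated errors the cross-covariances are all true-score covariance, so they carry over unchanged; only the diagonal terms shrink to ρᵢσᵢ².
True-score variance = [24.1²·0.68 + 11.8²·0.73] + 159.253 = 496.596 + 159.253 = 655.849.
Reliability = 655.849 / 879.303 = 0.746.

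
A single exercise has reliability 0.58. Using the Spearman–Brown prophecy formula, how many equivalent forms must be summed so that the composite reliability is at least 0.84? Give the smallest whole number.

4

k ≥ ρ*(1−ρ₁)/(ρ₁(1−ρ*)) = 0.84·0.42 / (0.58·0.16) = 3.802.
Smallest integer k = 4.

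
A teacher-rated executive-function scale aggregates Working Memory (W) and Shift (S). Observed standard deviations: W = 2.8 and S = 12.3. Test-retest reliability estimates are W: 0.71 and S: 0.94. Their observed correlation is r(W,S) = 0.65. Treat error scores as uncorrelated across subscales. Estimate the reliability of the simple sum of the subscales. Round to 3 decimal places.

Var(W+S) = 2.8² + 12.3² + 2·[2.8·12.3·0.65] = 159.13 + 44.772 = 203.902.
With uncorrelated errors the cross-covariances are all true-score covariance, so they carry over unchanged; only the diagonal terms shrink to ρᵢσᵢ².
True-score variance = [2.8²·0.71 + 12.3²·0.94] + 44.772 = 147.779 + 44.772 = 192.551.
Reliability = 192.551 / 203.902 = 0.944.

0.944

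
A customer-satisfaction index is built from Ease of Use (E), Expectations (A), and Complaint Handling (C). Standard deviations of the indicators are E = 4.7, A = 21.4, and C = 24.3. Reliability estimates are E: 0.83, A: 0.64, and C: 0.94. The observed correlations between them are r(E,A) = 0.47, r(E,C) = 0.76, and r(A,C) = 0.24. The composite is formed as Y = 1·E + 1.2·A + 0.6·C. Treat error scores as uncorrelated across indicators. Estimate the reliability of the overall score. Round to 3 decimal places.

0.803

Var(Y) = 4.7² + 1.2²·21.4² + 0.6²·24.3² + 2·[1.2·4.7·21.4·0.47 + 0.6·4.7·24.3·0.76 + 0.72·21.4·24.3·0.24] = 894.129 + 397.333 = 1291.46.
Because errors are independent across components, Cov(Tᵢ,Tⱼ) = Cov(Xᵢ,Xⱼ); the off-diagonal part of the true-score variance is the same as above.
True-score variance = [4.7²·0.83 + 1.2²·21.4²·0.64 + 0.6²·24.3²·0.94] + 397.333 = 640.212 + 397.333 = 1037.55.
Reliability = 1037.55 / 1291.46 = 0.803.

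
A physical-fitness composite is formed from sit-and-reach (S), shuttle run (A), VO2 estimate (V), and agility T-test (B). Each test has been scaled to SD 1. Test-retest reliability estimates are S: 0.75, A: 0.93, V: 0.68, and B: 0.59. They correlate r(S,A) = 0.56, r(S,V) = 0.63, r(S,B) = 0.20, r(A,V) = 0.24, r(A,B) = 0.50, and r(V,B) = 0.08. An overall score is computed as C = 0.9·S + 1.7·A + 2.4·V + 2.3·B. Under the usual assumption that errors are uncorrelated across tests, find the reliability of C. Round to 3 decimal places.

Var(C) = 0.9² + 1.7² + 2.4² + 2.3² + 2·[1.53·0.56 + 2.16·0.63 + 2.07·0.20 + 4.08·0.24 + 3.91·0.50 + 5.52·0.08] = 14.75 + 12.0148 = 26.7648.
With uncorrelated errors the cross-covariances are all true-score covariance, so they carry over unchanged; only the diagonal terms shrink to ρᵢσᵢ².
True-score variance = [0.9²·0.75 + 1.7²·0.93 + 2.4²·0.68 + 2.3²·0.59] + 12.0148 = 10.3331 + 12.0148 = 22.3479.
Reliability = 22.3479 / 26.7648 = 0.835.

0.835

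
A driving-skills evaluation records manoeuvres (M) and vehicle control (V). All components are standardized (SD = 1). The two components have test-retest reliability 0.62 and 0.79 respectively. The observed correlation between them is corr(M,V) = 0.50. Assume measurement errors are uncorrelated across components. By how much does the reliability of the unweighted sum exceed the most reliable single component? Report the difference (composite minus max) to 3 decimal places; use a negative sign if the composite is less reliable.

0.013

Var(sum) = 2 + 1 = 3; true-score variance = 1.41 + 1 = 2.41; composite reliability = 0.8033.
Max component reliability = 0.7900.
Difference = 0.8033 − 0.7900 = 0.013.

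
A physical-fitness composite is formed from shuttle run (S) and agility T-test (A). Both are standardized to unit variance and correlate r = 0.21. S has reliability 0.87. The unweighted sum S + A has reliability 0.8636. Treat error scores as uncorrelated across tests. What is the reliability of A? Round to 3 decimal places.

0.800

Var(S+A) = 2 + 2·0.21 = 2.420.
True-score variance = ρ_S + ρ_A + 2·0.21, so 0.8636 = (0.87 + ρ_A + 0.42) / 2.420.
ρ_A = 0.8636·2.420 − 0.87 − 0.42 = 0.800.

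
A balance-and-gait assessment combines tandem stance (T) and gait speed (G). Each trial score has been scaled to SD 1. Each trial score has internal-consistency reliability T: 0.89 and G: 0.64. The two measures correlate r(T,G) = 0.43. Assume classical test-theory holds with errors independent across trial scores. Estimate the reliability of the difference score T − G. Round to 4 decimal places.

0.5877

Var(T−G) = 1 + 1 − 2·0.43 = 2 − 0.86 = 1.14.
Because errors are independent across components, Cov(Tᵢ,Tⱼ) = Cov(Xᵢ,Xⱼ); the off-diagonal part of the true-score variance is the same as above.
True-score variance = [0.89 + 0.64] − 0.86 = 1.53 − 0.86 = 0.67.
Reliability = 0.67 / 1.14 = 0.5877.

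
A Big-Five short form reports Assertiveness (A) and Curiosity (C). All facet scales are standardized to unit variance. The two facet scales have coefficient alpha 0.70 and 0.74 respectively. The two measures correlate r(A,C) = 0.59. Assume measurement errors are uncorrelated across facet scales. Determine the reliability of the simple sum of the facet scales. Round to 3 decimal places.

Var(A+C) = 2 + 2·[0.59] = 2 + 1.18 = 3.18.
Under uncorrelated errors the observed covariances equal the true-score covariances, so only the own-variance terms attenuate.
True-score variance = [0.70 + 0.74] + 1.18 = 1.44 + 1.18 = 2.62.
Reliability = 2.62 / 3.18 = 0.824.

0.824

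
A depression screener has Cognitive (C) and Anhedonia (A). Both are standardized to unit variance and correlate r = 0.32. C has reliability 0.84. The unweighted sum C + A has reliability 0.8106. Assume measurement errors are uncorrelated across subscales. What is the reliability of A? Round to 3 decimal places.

0.660

Var(C+A) = 2 + 2·0.32 = 2.640.
True-score variance = ρ_C + ρ_A + 2·0.32, so 0.8106 = (0.84 + ρ_A + 0.64) / 2.640.
ρ_A = 0.8106·2.640 − 0.84 − 0.64 = 0.660.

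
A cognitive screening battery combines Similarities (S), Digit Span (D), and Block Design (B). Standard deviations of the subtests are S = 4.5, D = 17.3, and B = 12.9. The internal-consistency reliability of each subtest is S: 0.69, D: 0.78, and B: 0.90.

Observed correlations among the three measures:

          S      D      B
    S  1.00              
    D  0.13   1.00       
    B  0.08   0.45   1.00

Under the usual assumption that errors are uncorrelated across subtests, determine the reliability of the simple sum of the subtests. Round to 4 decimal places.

0.8761

Var(S+D+B) = 4.5² + 17.3² + 12.9² + 2·[4.5·17.3·0.13 + 4.5·12.9·0.08 + 17.3·12.9·0.45] = 485.95 + 230.382 = 716.332.
Under uncorrelated errors the observed covariances equal the true-score covariances, so only the own-variance terms attenuate.
True-score variance = [4.5²·0.69 + 17.3²·0.78 + 12.9²·0.90] + 230.382 = 397.188 + 230.382 = 627.57.
Reliability = 627.57 / 716.332 = 0.8761.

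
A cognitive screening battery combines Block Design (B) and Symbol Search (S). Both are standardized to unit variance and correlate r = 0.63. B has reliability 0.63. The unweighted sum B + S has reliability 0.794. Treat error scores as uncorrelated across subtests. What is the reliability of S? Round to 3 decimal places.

Var(B+S) = 2 + 2·0.63 = 3.260.
True-score variance = ρ_B + ρ_S + 2·0.63, so 0.794 = (0.63 + ρ_S + 1.26) / 3.260.
ρ_S = 0.794·3.260 − 0.63 − 1.26 = 0.698.

0.698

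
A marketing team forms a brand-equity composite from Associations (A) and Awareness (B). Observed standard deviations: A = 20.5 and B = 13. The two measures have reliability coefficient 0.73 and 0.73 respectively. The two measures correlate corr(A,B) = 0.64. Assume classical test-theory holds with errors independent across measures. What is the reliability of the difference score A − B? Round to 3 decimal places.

0.359

Var(A−B) = 20.5² + 13² − 2·20.5·13·0.64 = 589.25 − 341.12 = 248.13.
With uncorrelated errors the cross-covariances are all true-score covariance, so they carry over unchanged; only the diagonal terms shrink to ρᵢσᵢ².
True-score variance = [20.5²·0.73 + 13²·0.73] − 341.12 = 430.152 − 341.12 = 89.0325.
Reliability = 89.0325 / 248.13 = 0.359.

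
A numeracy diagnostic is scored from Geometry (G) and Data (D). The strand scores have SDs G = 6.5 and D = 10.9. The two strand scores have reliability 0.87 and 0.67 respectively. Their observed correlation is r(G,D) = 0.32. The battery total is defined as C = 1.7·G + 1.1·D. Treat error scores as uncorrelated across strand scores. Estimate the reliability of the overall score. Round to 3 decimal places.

Var(C) = 1.7²·6.5² + 1.1²·10.9² + 2·[1.87·6.5·10.9·0.32] = 265.863 + 84.7933 = 350.656.
Because errors are independent across components, Cov(Tᵢ,Tⱼ) = Cov(Xᵢ,Xⱼ); the off-diagonal part of the true-score variance is the same as above.
True-score variance = [1.7²·6.5²·0.87 + 1.1²·10.9²·0.67] + 84.7933 = 202.548 + 84.7933 = 287.342.
Reliability = 287.342 / 350.656 = 0.819.

0.819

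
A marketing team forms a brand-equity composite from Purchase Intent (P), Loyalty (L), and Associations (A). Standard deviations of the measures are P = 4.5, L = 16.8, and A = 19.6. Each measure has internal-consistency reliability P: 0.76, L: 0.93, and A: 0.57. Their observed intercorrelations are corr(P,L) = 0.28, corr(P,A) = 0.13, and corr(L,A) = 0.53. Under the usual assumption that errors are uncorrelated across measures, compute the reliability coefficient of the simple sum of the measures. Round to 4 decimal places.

Var(P+L+A) = 4.5² + 16.8² + 19.6² + 2·[4.5·16.8·0.28 + 4.5·19.6·0.13 + 16.8·19.6·0.53] = 686.65 + 414.305 = 1100.95.
Under uncorrelated errors the observed covariances equal the true-score covariances, so only the own-variance terms attenuate.
True-score variance = [4.5²·0.76 + 16.8²·0.93 + 19.6²·0.57] + 414.305 = 496.844 + 414.305 = 911.149.
Reliability = 911.149 / 1100.95 = 0.8276.

0.8276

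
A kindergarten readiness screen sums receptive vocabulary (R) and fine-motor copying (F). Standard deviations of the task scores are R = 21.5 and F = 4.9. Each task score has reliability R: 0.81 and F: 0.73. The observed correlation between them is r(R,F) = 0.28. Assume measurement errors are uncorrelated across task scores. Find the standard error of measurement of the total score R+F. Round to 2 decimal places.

Var(total) = 486.26 + 58.996 = 545.256.
True-score variance = 391.95 + 58.996 = 450.946, so reliability = 0.8270.
Error variance = 545.256 − 450.946 = 94.3102; SEM = √94.3102 = 9.71.

9.71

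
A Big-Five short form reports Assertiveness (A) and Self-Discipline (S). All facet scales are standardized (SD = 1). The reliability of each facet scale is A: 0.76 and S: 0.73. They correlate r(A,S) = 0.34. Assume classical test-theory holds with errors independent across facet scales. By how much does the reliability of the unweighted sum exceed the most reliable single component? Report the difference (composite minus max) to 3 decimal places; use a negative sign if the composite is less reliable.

0.050

Var(sum) = 2 + 0.68 = 2.68; true-score variance = 1.49 + 0.68 = 2.17; composite reliability = 0.8097.
Max component reliability = 0.7600.
Difference = 0.8097 − 0.7600 = 0.050.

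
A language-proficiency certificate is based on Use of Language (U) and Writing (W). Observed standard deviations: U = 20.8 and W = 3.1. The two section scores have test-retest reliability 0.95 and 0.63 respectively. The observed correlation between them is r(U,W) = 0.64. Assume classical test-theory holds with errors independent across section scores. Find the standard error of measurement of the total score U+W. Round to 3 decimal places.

5.019

Var(total) = 442.25 + 82.5344 = 524.784.
True-score variance = 417.062 + 82.5344 = 499.597, so reliability = 0.9520.
Error variance = 524.784 − 499.597 = 25.1877; SEM = √25.1877 = 5.019.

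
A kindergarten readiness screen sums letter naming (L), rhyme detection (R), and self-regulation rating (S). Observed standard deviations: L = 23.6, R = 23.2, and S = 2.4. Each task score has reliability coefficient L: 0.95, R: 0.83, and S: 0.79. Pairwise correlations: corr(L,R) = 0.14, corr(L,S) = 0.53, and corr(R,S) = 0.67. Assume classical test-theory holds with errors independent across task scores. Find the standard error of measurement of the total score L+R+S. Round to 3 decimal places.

Var(total) = 1100.96 + 287.955 = 1388.92.
True-score variance = 980.402 + 287.955 = 1268.36, so reliability = 0.9132.
Error variance = 1388.92 − 1268.36 = 120.558; SEM = √120.558 = 10.980.

10.980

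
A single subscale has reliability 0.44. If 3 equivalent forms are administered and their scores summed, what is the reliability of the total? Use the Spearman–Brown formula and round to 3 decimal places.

ρ_k = kρ / (1 + (k−1)ρ) = 3·0.44 / (1 + 2·0.44) = 1.320 / 1.880 = 0.702.

0.702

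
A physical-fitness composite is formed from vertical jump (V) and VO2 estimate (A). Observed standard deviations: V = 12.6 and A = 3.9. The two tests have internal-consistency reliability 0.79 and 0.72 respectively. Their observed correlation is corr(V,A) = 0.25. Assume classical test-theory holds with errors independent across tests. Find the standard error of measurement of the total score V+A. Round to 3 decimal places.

Var(total) = 173.97 + 24.57 = 198.54.
True-score variance = 136.372 + 24.57 = 160.942, so reliability = 0.8106.
Error variance = 198.54 − 160.942 = 37.5984; SEM = √37.5984 = 6.132.

6.132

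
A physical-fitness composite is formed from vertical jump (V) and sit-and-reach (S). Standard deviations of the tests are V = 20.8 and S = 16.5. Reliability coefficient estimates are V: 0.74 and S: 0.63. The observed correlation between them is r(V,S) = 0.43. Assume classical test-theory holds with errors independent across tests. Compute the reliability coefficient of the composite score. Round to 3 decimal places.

0.787

Var(V+S) = 20.8² + 16.5² + 2·[20.8·16.5·0.43] = 704.89 + 295.152 = 1000.04.
Because errors are independent across components, Cov(Tᵢ,Tⱼ) = Cov(Xᵢ,Xⱼ); the off-diagonal part of the true-score variance is the same as above.
True-score variance = [20.8²·0.74 + 16.5²·0.63] + 295.152 = 491.671 + 295.152 = 786.823.
Reliability = 786.823 / 1000.04 = 0.787.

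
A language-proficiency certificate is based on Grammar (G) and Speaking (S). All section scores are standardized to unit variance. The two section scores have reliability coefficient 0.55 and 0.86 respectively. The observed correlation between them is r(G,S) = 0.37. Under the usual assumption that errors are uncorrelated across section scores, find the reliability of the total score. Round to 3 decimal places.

0.785

Var(G+S) = 2 + 2·[0.37] = 2 + 0.74 = 2.74.
Because errors are independent across components, Cov(Tᵢ,Tⱼ) = Cov(Xᵢ,Xⱼ); the off-diagonal part of the true-score variance is the same as above.
True-score variance = [0.55 + 0.86] + 0.74 = 1.41 + 0.74 = 2.15.
Reliability = 2.15 / 2.74 = 0.785.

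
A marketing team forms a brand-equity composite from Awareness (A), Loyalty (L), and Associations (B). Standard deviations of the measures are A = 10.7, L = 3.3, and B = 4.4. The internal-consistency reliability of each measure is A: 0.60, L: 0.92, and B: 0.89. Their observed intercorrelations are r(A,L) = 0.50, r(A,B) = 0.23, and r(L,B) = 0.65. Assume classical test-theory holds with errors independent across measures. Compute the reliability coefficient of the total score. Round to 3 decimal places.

Var(A+L+B) = 10.7² + 3.3² + 4.4² + 2·[10.7·3.3·0.50 + 10.7·4.4·0.23 + 3.3·4.4·0.65] = 144.74 + 75.8428 = 220.583.
Under uncorrelated errors the observed covariances equal the true-score covariances, so only the own-variance terms attenuate.
True-score variance = [10.7²·0.60 + 3.3²·0.92 + 4.4²·0.89] + 75.8428 = 95.9432 + 75.8428 = 171.786.
Reliability = 171.786 / 220.583 = 0.779.

0.779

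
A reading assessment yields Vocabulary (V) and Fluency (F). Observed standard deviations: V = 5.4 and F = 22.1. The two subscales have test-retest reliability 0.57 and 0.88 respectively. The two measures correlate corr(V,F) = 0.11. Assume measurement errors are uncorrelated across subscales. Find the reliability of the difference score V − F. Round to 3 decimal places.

0.855

Var(V−F) = 5.4² + 22.1² − 2·5.4·22.1·0.11 = 517.57 − 26.2548 = 491.315.
Under uncorrelated errors the observed covariances equal the true-score covariances, so only the own-variance terms attenuate.
True-score variance = [5.4²·0.57 + 22.1²·0.88] − 26.2548 = 446.422 − 26.2548 = 420.167.
Reliability = 420.167 / 491.315 = 0.855.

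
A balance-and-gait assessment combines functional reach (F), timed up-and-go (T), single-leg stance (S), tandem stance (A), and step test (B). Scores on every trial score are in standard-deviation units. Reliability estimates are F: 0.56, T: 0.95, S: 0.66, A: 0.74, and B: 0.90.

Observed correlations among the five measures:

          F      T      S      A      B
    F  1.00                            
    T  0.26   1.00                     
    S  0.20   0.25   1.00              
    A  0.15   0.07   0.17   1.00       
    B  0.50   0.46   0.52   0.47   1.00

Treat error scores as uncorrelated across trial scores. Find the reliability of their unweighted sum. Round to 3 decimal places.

0.893

Var(F+T+S+A+B) = 5 + 2·[0.26 + 0.20 + 0.15 + 0.50 + 0.25 + 0.07 + 0.46 + 0.17 + 0.52 + 0.47] = 5 + 6.1 = 11.1.
With uncorrelated errors the cross-covariances are all true-score covariance, so they carry over unchanged; only the diagonal terms shrink to ρᵢσᵢ².
True-score variance = [0.56 + 0.95 + 0.66 + 0.74 + 0.90] + 6.1 = 3.81 + 6.1 = 9.91.
Reliability = 9.91 / 11.1 = 0.893.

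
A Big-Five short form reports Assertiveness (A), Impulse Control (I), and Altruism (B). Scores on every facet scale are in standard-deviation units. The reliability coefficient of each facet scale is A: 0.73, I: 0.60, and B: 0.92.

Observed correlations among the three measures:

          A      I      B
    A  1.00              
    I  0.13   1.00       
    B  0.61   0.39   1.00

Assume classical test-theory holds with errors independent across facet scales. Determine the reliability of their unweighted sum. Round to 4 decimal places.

Var(A+I+B) = 3 + 2·[0.13 + 0.61 + 0.39] = 3 + 2.26 = 5.26.
With uncorrelated errors the cross-covariances are all true-score covariance, so they carry over unchanged; only the diagonal terms shrink to ρᵢσᵢ².
True-score variance = [0.73 + 0.60 + 0.92] + 2.26 = 2.25 + 2.26 = 4.51.
Reliability = 4.51 / 5.26 = 0.8574.

0.8574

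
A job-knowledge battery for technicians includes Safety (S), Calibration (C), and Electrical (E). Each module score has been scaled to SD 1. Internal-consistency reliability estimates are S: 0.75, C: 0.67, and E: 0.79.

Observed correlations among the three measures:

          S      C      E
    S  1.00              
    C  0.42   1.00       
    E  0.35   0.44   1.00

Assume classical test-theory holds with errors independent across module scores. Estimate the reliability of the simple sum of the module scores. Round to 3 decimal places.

Var(S+C+E) = 3 + 2·[0.42 + 0.35 + 0.44] = 3 + 2.42 = 5.42.
Because errors are independent across components, Cov(Tᵢ,Tⱼ) = Cov(Xᵢ,Xⱼ); the off-diagonal part of the true-score variance is the same as above.
True-score variance = [0.75 + 0.67 + 0.79] + 2.42 = 2.21 + 2.42 = 4.63.
Reliability = 4.63 / 5.42 = 0.854.

0.854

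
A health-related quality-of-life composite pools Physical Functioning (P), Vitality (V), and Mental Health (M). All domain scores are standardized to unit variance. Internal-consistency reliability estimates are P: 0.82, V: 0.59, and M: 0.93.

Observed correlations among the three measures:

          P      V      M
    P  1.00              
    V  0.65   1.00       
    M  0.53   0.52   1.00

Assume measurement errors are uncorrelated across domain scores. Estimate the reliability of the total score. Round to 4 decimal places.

Var(P+V+M) = 3 + 2·[0.65 + 0.53 + 0.52] = 3 + 3.4 = 6.4.
With uncorrelated errors the cross-covariances are all true-score covariance, so they carry over unchanged; only the diagonal terms shrink to ρᵢσᵢ².
True-score variance = [0.82 + 0.59 + 0.93] + 3.4 = 2.34 + 3.4 = 5.74.
Reliability = 5.74 / 6.4 = 0.8969.

0.8969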